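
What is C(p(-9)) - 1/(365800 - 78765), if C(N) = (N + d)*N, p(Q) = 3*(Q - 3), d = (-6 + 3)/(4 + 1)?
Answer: 75639463/57407 ≈ 1317.6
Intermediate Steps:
d = -⅗ (d = -3/5 = -3*⅕ = -⅗ ≈ -0.60000)
p(Q) = -9 + 3*Q (p(Q) = 3*(-3 + Q) = -9 + 3*Q)
C(N) = N*(-⅗ + N) (C(N) = (N - ⅗)*N = (-⅗ + N)*N = N*(-⅗ + N))
C(p(-9)) - 1/(365800 - 78765) = (-9 + 3*(-9))*(-3 + 5*(-9 + 3*(-9)))/5 - 1/(365800 - 78765) = (-9 - 27)*(-3 + 5*(-9 - 27))/5 - 1/287035 = (⅕)*(-36)*(-3 + 5*(-36)) - 1*1/287035 = (⅕)*(-36)*(-3 - 180) - 1/287035 = (⅕)*(-36)*(-183) - 1/287035 = 6588/5 - 1/287035 = 75639463/57407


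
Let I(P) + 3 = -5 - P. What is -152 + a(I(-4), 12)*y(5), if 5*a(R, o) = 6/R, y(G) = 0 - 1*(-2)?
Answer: -763/5 ≈ -152.60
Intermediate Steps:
I(P) = -8 - P (I(P) = -3 + (-5 - P) = -8 - P)
y(G) = 2 (y(G) = 0 + 2 = 2)
a(R, o) = 6/(5*R) (a(R, o) = (6/R)/5 = 6/(5*R))
-152 + a(I(-4), 12)*y(5) = -152 + (6/(5*(-8 - 1*(-4))))*2 = -152 + (6/(5*(-8 + 4)))*2 = -152 + ((6/5)/(-4))*2 = -152 + ((6/5)*(-¼))*2 = -152 - 3/10*2 = -152 - ⅗ = -763/5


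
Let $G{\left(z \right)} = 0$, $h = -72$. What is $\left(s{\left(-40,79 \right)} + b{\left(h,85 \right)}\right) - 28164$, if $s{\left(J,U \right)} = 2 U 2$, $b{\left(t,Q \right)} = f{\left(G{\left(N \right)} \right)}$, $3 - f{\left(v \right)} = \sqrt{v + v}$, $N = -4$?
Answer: $-27845$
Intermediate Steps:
$f{\left(v \right)} = 3 - \sqrt{2} \sqrt{v}$ ($f{\left(v \right)} = 3 - \sqrt{v + v} = 3 - \sqrt{2 v} = 3 - \sqrt{2} \sqrt{v}$)
$b{\left(t,Q \right)} = 3$ ($b{\left(t,Q \right)} = 3 - \sqrt{2} \sqrt{0} = 3 - \sqrt{2} \cdot 0 = 3 + 0 = 3$)
$s{\left(J,U \right)} = 4 U$
$\left(s{\left(-40,79 \right)} + b{\left(h,85 \right)}\right) - 28164 = \left(4 \cdot 79 + 3\right) - 28164 = \left(316 + 3\right) - 28164 = 319 - 28164 = -27845$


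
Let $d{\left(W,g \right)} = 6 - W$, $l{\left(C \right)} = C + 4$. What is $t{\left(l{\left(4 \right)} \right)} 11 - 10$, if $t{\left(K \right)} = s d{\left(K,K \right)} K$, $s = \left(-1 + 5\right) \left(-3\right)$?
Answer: $2102$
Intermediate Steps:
$l{\left(C \right)} = 4 + C$
$s = -12$ ($s = 4 \left(-3\right) = -12$)
$t{\left(K \right)} = K \left(-72 + 12 K\right)$ ($t{\left(K \right)} = - 12 \left(6 - K\right) K = \left(-72 + 12 K\right) K = K \left(-72 + 12 K\right)$)
$t{\left(l{\left(4 \right)} \right)} 11 - 10 = 12 \left(4 + 4\right) \left(-6 + \left(4 + 4\right)\right) 11 - 10 = 12 \cdot 8 \left(-6 + 8\right) 11 - 10 = 12 \cdot 8 \cdot 2 \cdot 11 - 10 = 192 \cdot 11 - 10 = 2112 - 10 = 2102$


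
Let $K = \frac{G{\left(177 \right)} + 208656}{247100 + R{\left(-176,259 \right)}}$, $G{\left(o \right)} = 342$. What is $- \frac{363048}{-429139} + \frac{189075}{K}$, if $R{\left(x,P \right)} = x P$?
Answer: $\frac{908387476513678}{4982732929} \approx 1.8231 \cdot 10^{5}$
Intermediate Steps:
$R{\left(x,P \right)} = P x$
$K = \frac{34833}{33586}$ ($K = \frac{342 + 208656}{247100 + 259 \left(-176\right)} = \frac{208998}{247100 - 45584} = \frac{208998}{201516} = 208998 \cdot \frac{1}{201516} = \frac{34833}{33586} \approx 1.0371$)
$- \frac{363048}{-429139} + \frac{189075}{K} = - \frac{363048}{-429139} + \frac{189075}{\frac{34833}{33586}} = \left(-363048\right) \left(- \frac{1}{429139}\right) + 189075 \cdot \frac{33586}{34833} = \frac{363048}{429139} + \frac{2116757650}{11611} = \frac{908387476513678}{4982732929}$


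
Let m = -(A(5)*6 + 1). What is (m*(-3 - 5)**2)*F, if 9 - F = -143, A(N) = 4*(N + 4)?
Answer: -2110976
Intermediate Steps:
A(N) = 16 + 4*N (A(N) = 4*(4 + N) = 16 + 4*N)
m = -217 (m = -((16 + 4*5)*6 + 1) = -((16 + 20)*6 + 1) = -(36*6 + 1) = -(216 + 1) = -1*217 = -217)
F = 152 (F = 9 - 1*(-143) = 9 + 143 = 152)
(m*(-3 - 5)**2)*F = -217*(-3 - 5)**2*152 = -217*(-8)**2*152 = -217*64*152 = -13888*152 = -2110976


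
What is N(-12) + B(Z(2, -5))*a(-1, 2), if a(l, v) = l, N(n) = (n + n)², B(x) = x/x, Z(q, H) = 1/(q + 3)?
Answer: 575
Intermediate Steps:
Z(q, H) = 1/(3 + q)
B(x) = 1
N(n) = 4*n² (N(n) = (2*n)² = 4*n²)
N(-12) + B(Z(2, -5))*a(-1, 2) = 4*(-12)² + 1*(-1) = 4*144 - 1 = 576 - 1 = 575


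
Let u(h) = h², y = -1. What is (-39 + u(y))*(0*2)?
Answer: 0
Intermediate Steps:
(-39 + u(y))*(0*2) = (-39 + (-1)²)*(0*2) = (-39 + 1)*0 = -38*0 = 0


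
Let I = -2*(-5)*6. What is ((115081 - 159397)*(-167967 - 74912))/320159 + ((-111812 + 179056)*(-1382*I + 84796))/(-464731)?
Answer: 708815663262884/21255401747 ≈ 33348.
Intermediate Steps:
I = 60 (I = 10*6 = 60)
((115081 - 159397)*(-167967 - 74912))/320159 + ((-111812 + 179056)*(-1382*I + 84796))/(-464731) = ((115081 - 159397)*(-167967 - 74912))/320159 + ((-111812 + 179056)*(-1382*60 + 84796))/(-464731) = -44316*(-242879)*(1/320159) + (67244*(-82920 + 84796))*(-1/464731) = 10763425764*(1/320159) + (67244*1876)*(-1/464731) = 1537632252/45737 + 126149744*(-1/464731) = 1537632252/45737 - 126149744/464731 = 708815663262884/21255401747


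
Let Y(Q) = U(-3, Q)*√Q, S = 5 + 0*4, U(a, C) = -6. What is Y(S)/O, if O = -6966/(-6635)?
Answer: -6635*√5/1161 ≈ -12.779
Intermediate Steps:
S = 5 (S = 5 + 0 = 5)
O = 6966/6635 (O = -6966*(-1/6635) = 6966/6635 ≈ 1.0499)
Y(Q) = -6*√Q
Y(S)/O = (-6*√5)/(6966/6635) = -6*√5*(6635/6966) = -6635*√5/1161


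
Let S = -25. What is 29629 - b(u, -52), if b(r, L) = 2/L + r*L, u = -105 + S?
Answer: 594595/26 ≈ 22869.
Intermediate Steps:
u = -130 (u = -105 - 25 = -130)
b(r, L) = 2/L + L*r
29629 - b(u, -52) = 29629 - (2/(-52) - 52*(-130)) = 29629 - (2*(-1/52) + 6760) = 29629 - (-1/26 + 6760) = 29629 - 1*175759/26 = 29629 - 175759/26 = 594595/26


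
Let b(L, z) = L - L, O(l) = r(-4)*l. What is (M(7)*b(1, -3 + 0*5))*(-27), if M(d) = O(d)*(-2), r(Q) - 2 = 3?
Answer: 0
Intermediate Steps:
r(Q) = 5 (r(Q) = 2 + 3 = 5)
O(l) = 5*l
b(L, z) = 0
M(d) = -10*d (M(d) = (5*d)*(-2) = -10*d)
(M(7)*b(1, -3 + 0*5))*(-27) = (-10*7*0)*(-27) = -70*0*(-27) = 0*(-27) = 0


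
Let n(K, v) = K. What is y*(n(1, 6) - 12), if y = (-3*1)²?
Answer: -99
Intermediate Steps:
y = 9 (y = (-3)² = 9)
y*(n(1, 6) - 12) = 9*(1 - 12) = 9*(-11) = -99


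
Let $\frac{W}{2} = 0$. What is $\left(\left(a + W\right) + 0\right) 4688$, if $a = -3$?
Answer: $-14064$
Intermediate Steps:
$W = 0$ ($W = 2 \cdot 0 = 0$)
$\left(\left(a + W\right) + 0\right) 4688 = \left(\left(-3 + 0\right) + 0\right) 4688 = \left(-3 + 0\right) 4688 = \left(-3\right) 4688 = -14064$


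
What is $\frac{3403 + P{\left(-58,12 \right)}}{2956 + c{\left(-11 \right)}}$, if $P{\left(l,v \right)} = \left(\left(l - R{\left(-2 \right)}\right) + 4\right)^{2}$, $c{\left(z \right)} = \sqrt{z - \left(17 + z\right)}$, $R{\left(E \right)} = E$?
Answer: $\frac{18052292}{8737953} - \frac{6107 i \sqrt{17}}{8737953} \approx 2.066 - 0.0028817 i$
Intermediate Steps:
$c{\left(z \right)} = i \sqrt{17}$ ($c{\left(z \right)} = \sqrt{-17} = i \sqrt{17}$)
$P{\left(l,v \right)} = \left(6 + l\right)^{2}$ ($P{\left(l,v \right)} = \left(\left(l - -2\right) + 4\right)^{2} = \left(\left(l + 2\right) + 4\right)^{2} = \left(\left(2 + l\right) + 4\right)^{2} = \left(6 + l\right)^{2}$)
$\frac{3403 + P{\left(-58,12 \right)}}{2956 + c{\left(-11 \right)}} = \frac{3403 + \left(6 - 58\right)^{2}}{2956 + i \sqrt{17}} = \frac{3403 + \left(-52\right)^{2}}{2956 + i \sqrt{17}} = \frac{3403 + 2704}{2956 + i \sqrt{17}} = \frac{6107}{2956 + i \sqrt{17}}$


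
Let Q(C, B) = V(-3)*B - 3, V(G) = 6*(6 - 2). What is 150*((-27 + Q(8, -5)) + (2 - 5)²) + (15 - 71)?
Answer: -21206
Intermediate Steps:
V(G) = 24 (V(G) = 6*4 = 24)
Q(C, B) = -3 + 24*B (Q(C, B) = 24*B - 3 = -3 + 24*B)
150*((-27 + Q(8, -5)) + (2 - 5)²) + (15 - 71) = 150*((-27 + (-3 + 24*(-5))) + (2 - 5)²) + (15 - 71) = 150*((-27 + (-3 - 120)) + (-3)²) - 56 = 150*((-27 - 123) + 9) - 56 = 150*(-150 + 9) - 56 = 150*(-141) - 56 = -21150 - 56 = -21206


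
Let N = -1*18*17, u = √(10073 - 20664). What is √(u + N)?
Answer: √(-306 + I*√10591) ≈ 2.9019 + 17.732*I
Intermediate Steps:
u = I*√10591 (u = √(-10591) = I*√10591 ≈ 102.91*I)
N = -306 (N = -18*17 = -306)
√(u + N) = √(I*√10591 - 306) = √(-306 + I*√10591)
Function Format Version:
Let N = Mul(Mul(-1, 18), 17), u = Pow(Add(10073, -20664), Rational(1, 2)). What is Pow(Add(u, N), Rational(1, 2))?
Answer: Pow(Add(-306, Mul(I, Pow(10591, Rational(1, 2)))), Rational(1, 2)) ≈ Add(2.9019, Mul(17.732, I))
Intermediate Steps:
u = Mul(I, Pow(10591, Rational(1, 2))) (u = Pow(-10591, Rational(1, 2)) = Mul(I, Pow(10591, Rational(1, 2))) ≈ Mul(102.91, I))
N = -306 (N = Mul(-18, 17) = -306)
Pow(Add(u, N), Rational(1, 2)) = Pow(Add(Mul(I, Pow(10591, Rational(1, 2))), -306), Rational(1, 2)) = Pow(Add(-306, Mul(I, Pow(10591, Rational(1, 2)))), Rational(1, 2))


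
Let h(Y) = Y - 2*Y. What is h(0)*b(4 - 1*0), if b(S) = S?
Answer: 0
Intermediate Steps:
h(Y) = -Y
h(0)*b(4 - 1*0) = (-1*0)*(4 - 1*0) = 0*(4 + 0) = 0*4 = 0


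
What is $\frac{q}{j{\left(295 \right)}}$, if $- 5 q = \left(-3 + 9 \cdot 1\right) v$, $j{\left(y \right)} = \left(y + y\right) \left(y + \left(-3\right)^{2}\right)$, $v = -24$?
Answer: $\frac{9}{56050} \approx 0.00016057$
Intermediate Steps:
$j{\left(y \right)} = 2 y \left(9 + y\right)$ ($j{\left(y \right)} = 2 y \left(y + 9\right) = 2 y \left(9 + y\right)$)
$q = \frac{144}{5}$ ($q = - \frac{\left(-3 + 9 \cdot 1\right) \left(-24\right)}{5} = - \frac{\left(-3 + 9\right) \left(-24\right)}{5} = - \frac{6 \left(-24\right)}{5} = \left(- \frac{1}{5}\right) \left(-144\right) = \frac{144}{5} \approx 28.8$)
$\frac{q}{j{\left(295 \right)}} = \frac{144}{5 \cdot 2 \cdot 295 \left(9 + 295\right)} = \frac{144}{5 \cdot 2 \cdot 295 \cdot 304} = \frac{144}{5 \cdot 179360} = \frac{144}{5} \cdot \frac{1}{179360} = \frac{9}{56050}$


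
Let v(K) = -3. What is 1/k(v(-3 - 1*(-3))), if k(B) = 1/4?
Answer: 4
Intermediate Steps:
k(B) = 1/4
1/k(v(-3 - 1*(-3))) = 1/(1/4) = 4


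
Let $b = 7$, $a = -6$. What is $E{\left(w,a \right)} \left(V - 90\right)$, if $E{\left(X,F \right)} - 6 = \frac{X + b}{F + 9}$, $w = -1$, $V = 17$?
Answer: $-584$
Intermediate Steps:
$E{\left(X,F \right)} = 6 + \frac{7 + X}{9 + F}$ ($E{\left(X,F \right)} = 6 + \frac{X + 7}{F + 9} = 6 + \frac{7 + X}{9 + F}$)
$E{\left(w,a \right)} \left(V - 90\right) = \frac{61 - 1 + 6 \left(-6\right)}{9 - 6} \left(17 - 90\right) = \frac{61 - 1 - 36}{3} \left(-73\right) = \frac{1}{3} \cdot 24 \left(-73\right) = 8 \left(-73\right) = -584$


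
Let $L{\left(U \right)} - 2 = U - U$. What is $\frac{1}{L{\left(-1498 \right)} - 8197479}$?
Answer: $- \frac{1}{8197477} \approx -1.2199 \cdot 10^{-7}$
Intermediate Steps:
$L{\left(U \right)} = 2$ ($L{\left(U \right)} = 2 + \left(U - U\right) = 2 + 0 = 2$)
$\frac{1}{L{\left(-1498 \right)} - 8197479} = \frac{1}{2 - 8197479} = \frac{1}{-8197477} = - \frac{1}{8197477}$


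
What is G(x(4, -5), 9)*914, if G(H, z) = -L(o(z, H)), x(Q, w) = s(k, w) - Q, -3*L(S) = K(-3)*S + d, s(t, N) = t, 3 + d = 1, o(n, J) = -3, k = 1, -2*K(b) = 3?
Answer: 2285/3 ≈ 761.67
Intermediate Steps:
K(b) = -3/2 (K(b) = -1/2*3 = -3/2)
d = -2 (d = -3 + 1 = -2)
L(S) = 2/3 + S/2 (L(S) = -(-3*S/2 - 2)/3 = -(-2 - 3*S/2)/3 = 2/3 + S/2)
x(Q, w) = 1 - Q
G(H, z) = 5/6 (G(H, z) = -(2/3 + (1/2)*(-3)) = -(2/3 - 3/2) = -1*(-5/6) = 5/6)
G(x(4, -5), 9)*914 = (5/6)*914 = 2285/3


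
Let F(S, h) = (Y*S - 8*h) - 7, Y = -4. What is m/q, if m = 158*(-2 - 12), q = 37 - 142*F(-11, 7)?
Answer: -2212/2735 ≈ -0.80877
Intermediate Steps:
F(S, h) = -7 - 8*h - 4*S (F(S, h) = (-4*S - 8*h) - 7 = (-8*h - 4*S) - 7 = -7 - 8*h - 4*S)
q = 2735 (q = 37 - 142*(-7 - 8*7 - 4*(-11)) = 37 - 142*(-7 - 56 + 44) = 37 - 142*(-19) = 37 + 2698 = 2735)
m = -2212 (m = 158*(-14) = -2212)
m/q = -2212/2735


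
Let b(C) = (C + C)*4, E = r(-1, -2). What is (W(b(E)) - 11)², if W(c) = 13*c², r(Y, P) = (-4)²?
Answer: 45360906361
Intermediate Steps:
r(Y, P) = 16
E = 16
b(C) = 8*C (b(C) = (2*C)*4 = 8*C)
(W(b(E)) - 11)² = (13*(8*16)² - 11)² = (13*128² - 11)² = (13*16384 - 11)² = (212992 - 11)² = 212981² = 45360906361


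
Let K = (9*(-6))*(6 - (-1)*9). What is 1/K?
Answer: -1/810 ≈ -0.0012346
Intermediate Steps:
K = -810 (K = -54*(6 - 1*(-9)) = -54*(6 + 9) = -54*15 = -810)
1/K = 1/(-810) = -1/810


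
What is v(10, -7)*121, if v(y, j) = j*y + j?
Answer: -9317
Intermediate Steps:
v(y, j) = j + j*y
v(10, -7)*121 = -7*(1 + 10)*121 = -7*11*121 = -77*121 = -9317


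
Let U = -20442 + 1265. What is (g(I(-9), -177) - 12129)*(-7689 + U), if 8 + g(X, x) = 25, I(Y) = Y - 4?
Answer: 325400992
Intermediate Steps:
I(Y) = -4 + Y
g(X, x) = 17 (g(X, x) = -8 + 25 = 17)
U = -19177
(g(I(-9), -177) - 12129)*(-7689 + U) = (17 - 12129)*(-7689 - 19177) = -12112*(-26866) = 325400992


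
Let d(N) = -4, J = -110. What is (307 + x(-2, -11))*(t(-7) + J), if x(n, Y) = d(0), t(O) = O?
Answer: -35451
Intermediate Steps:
x(n, Y) = -4
(307 + x(-2, -11))*(t(-7) + J) = (307 - 4)*(-7 - 110) = 303*(-117) = -35451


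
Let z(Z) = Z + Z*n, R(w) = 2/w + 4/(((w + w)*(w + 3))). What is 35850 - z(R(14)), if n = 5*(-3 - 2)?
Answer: 4266582/119 ≈ 35854.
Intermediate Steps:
n = -25 (n = 5*(-5) = -25)
R(w) = 2/w + 2/(w*(3 + w)) (R(w) = 2/w + 4/(((2*w)*(3 + w))) = 2/w + 4/((2*w*(3 + w))) = 2/w + 4*(1/(2*w*(3 + w))) = 2/w + 2/(w*(3 + w)))
z(Z) = -24*Z (z(Z) = Z + Z*(-25) = Z - 25*Z = -24*Z)
35850 - z(R(14)) = 35850 - (-24)*2*(4 + 14)/(14*(3 + 14)) = 35850 - (-24)*2*(1/14)*18/17 = 35850 - (-24)*2*(1/14)*(1/17)*18 = 35850 - (-24)*18/119 = 35850 - 1*(-432/119) = 35850 + 432/119 = 4266582/119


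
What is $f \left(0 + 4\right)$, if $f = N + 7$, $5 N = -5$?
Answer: $24$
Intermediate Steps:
$N = -1$ ($N = \frac{1}{5} \left(-5\right) = -1$)
$f = 6$ ($f = -1 + 7 = 6$)
$f \left(0 + 4\right) = 6 \left(0 + 4\right) = 6 \cdot 4 = 24$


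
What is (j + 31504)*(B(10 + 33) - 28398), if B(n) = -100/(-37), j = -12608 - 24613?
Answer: 6006428842/37 ≈ 1.6234e+8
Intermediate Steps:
j = -37221
B(n) = 100/37 (B(n) = -100*(-1/37) = 100/37)
(j + 31504)*(B(10 + 33) - 28398) = (-37221 + 31504)*(100/37 - 28398) = -5717*(-1050626/37) = 6006428842/37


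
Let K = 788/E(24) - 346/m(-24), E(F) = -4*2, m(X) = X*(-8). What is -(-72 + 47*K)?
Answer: 459475/96 ≈ 4786.2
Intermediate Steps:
m(X) = -8*X
E(F) = -8
K = -9629/96 (K = 788/(-8) - 346/((-8*(-24))) = 788*(-1/8) - 346/192 = -197/2 - 346*1/192 = -197/2 - 173/96 = -9629/96 ≈ -100.30)
-(-72 + 47*K) = -(-72 + 47*(-9629/96)) = -(-72 - 452563/96) = -1*(-459475/96) = 459475/96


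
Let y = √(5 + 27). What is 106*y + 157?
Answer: 157 + 424*√2 ≈ 756.63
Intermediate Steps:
y = 4*√2 (y = √32 = 4*√2 ≈ 5.6569)
106*y + 157 = 106*(4*√2) + 157 = 424*√2 + 157 = 157 + 424*√2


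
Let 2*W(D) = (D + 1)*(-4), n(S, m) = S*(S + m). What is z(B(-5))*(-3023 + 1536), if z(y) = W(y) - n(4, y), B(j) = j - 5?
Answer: -62454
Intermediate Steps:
B(j) = -5 + j
W(D) = -2 - 2*D (W(D) = ((D + 1)*(-4))/2 = ((1 + D)*(-4))/2 = (-4 - 4*D)/2 = -2 - 2*D)
z(y) = -18 - 6*y (z(y) = (-2 - 2*y) - 4*(4 + y) = (-2 - 2*y) - (16 + 4*y) = (-2 - 2*y) + (-16 - 4*y) = -18 - 6*y)
z(B(-5))*(-3023 + 1536) = (-18 - 6*(-5 - 5))*(-3023 + 1536) = (-18 - 6*(-10))*(-1487) = (-18 + 60)*(-1487) = 42*(-1487) = -62454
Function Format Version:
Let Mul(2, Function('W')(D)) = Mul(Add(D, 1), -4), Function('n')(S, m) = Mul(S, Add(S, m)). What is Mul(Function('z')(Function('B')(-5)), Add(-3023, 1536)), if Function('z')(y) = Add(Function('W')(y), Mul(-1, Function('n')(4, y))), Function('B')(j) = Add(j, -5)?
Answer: -62454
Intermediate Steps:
Function('B')(j) = Add(-5, j)
Function('W')(D) = Add(-2, Mul(-2, D)) (Function('W')(D) = Mul(Rational(1, 2), Mul(Add(D, 1), -4)) = Mul(Rational(1, 2), Mul(Add(1, D), -4)) = Mul(Rational(1, 2), Add(-4, Mul(-4, D))) = Add(-2, Mul(-2, D)))
Function('z')(y) = Add(-18, Mul(-6, y)) (Function('z')(y) = Add(Add(-2, Mul(-2, y)), Mul(-1, Mul(4, Add(4, y)))) = Add(Add(-2, Mul(-2, y)), Mul(-1, Add(16, Mul(4, y)))) = Add(Add(-2, Mul(-2, y)), Add(-16, Mul(-4, y))) = Add(-18, Mul(-6, y)))
Mul(Function('z')(Function('B')(-5)), Add(-3023, 1536)) = Mul(Add(-18, Mul(-6, Add(-5, -5))), Add(-3023, 1536)) = Mul(Add(-18, Mul(-6, -10)), -1487) = Mul(Add(-18, 60), -1487) = Mul(42, -1487) = -62454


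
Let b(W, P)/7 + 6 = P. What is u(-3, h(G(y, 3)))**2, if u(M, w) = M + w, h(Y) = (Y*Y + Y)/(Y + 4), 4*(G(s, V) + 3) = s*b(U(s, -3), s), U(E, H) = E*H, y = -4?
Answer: 18861649/5041 ≈ 3741.6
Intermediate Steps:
b(W, P) = -42 + 7*P
G(s, V) = -3 + s*(-42 + 7*s)/4 (G(s, V) = -3 + (s*(-42 + 7*s))/4 = -3 + s*(-42 + 7*s)/4)
h(Y) = (Y + Y**2)/(4 + Y) (h(Y) = (Y**2 + Y)/(4 + Y) = (Y + Y**2)/(4 + Y))
u(-3, h(G(y, 3)))**2 = (-3 + (-3 + (7/4)*(-4)*(-6 - 4))*(1 + (-3 + (7/4)*(-4)*(-6 - 4)))/(4 + (-3 + (7/4)*(-4)*(-6 - 4))))**2 = (-3 + (-3 + (7/4)*(-4)*(-10))*(1 + (-3 + (7/4)*(-4)*(-10)))/(4 + (-3 + (7/4)*(-4)*(-10))))**2 = (-3 + (-3 + 70)*(1 + (-3 + 70))/(4 + (-3 + 70)))**2 = (-3 + 67*(1 + 67)/(4 + 67))**2 = (-3 + 67*68/71)**2 = (-3 + 67*(1/71)*68)**2 = (-3 + 4556/71)**2 = (4343/71)**2 = 18861649/5041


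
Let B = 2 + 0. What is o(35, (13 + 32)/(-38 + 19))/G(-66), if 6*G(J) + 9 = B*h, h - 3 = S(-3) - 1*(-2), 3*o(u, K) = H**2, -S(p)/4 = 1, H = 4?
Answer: -32/7 ≈ -4.5714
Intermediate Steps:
S(p) = -4 (S(p) = -4*1 = -4)
B = 2
o(u, K) = 16/3 (o(u, K) = (1/3)*4**2 = (1/3)*16 = 16/3)
h = 1 (h = 3 + (-4 - 1*(-2)) = 3 + (-4 + 2) = 3 - 2 = 1)
G(J) = -7/6 (G(J) = -3/2 + (2*1)/6 = -3/2 + (1/6)*2 = -3/2 + 1/3 = -7/6)
o(35, (13 + 32)/(-38 + 19))/G(-66) = 16/(3*(-7/6)) = (16/3)*(-6/7) = -32/7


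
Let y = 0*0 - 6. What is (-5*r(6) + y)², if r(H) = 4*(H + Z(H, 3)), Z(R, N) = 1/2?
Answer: 18496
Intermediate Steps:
Z(R, N) = ½
y = -6 (y = 0 - 6 = -6)
r(H) = 2 + 4*H (r(H) = 4*(H + ½) = 4*(½ + H) = 2 + 4*H)
(-5*r(6) + y)² = (-5*(2 + 4*6) - 6)² = (-5*(2 + 24) - 6)² = (-5*26 - 6)² = (-130 - 6)² = (-136)² = 18496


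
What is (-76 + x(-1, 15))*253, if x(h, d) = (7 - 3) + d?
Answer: -14421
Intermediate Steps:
x(h, d) = 4 + d
(-76 + x(-1, 15))*253 = (-76 + (4 + 15))*253 = (-76 + 19)*253 = -57*253 = -14421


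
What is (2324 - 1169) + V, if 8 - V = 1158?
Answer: 5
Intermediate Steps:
V = -1150 (V = 8 - 1*1158 = 8 - 1158 = -1150)
(2324 - 1169) + V = (2324 - 1169) - 1150 = 1155 - 1150 = 5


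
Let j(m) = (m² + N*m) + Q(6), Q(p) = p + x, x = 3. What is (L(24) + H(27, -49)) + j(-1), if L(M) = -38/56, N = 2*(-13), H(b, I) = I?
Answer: -383/28 ≈ -13.679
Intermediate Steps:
Q(p) = 3 + p (Q(p) = p + 3 = 3 + p)
N = -26
j(m) = 9 + m² - 26*m (j(m) = (m² - 26*m) + (3 + 6) = (m² - 26*m) + 9 = 9 + m² - 26*m)
L(M) = -19/28 (L(M) = -38*1/56 = -19/28)
(L(24) + H(27, -49)) + j(-1) = (-19/28 - 49) + (9 + (-1)² - 26*(-1)) = -1391/28 + (9 + 1 + 26) = -1391/28 + 36 = -383/28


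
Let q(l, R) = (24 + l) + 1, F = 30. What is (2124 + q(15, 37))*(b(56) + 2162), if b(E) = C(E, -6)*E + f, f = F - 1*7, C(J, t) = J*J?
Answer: 384761364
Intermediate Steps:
C(J, t) = J²
q(l, R) = 25 + l
f = 23 (f = 30 - 1*7 = 30 - 7 = 23)
b(E) = 23 + E³ (b(E) = E²*E + 23 = E³ + 23 = 23 + E³)
(2124 + q(15, 37))*(b(56) + 2162) = (2124 + (25 + 15))*((23 + 56³) + 2162) = (2124 + 40)*((23 + 175616) + 2162) = 2164*(175639 + 2162) = 2164*177801 = 384761364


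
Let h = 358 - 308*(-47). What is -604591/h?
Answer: -604591/14834 ≈ -40.757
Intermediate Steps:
h = 14834 (h = 358 + 14476 = 14834)
-604591/h = -604591/14834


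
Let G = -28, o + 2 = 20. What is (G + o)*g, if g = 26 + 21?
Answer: -470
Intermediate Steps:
o = 18 (o = -2 + 20 = 18)
g = 47
(G + o)*g = (-28 + 18)*47 = -10*47 = -470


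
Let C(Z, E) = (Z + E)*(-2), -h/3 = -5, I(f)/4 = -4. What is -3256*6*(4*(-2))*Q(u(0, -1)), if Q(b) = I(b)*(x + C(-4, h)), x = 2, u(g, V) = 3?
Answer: 50012160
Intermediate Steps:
I(f) = -16 (I(f) = 4*(-4) = -16)
h = 15 (h = -3*(-5) = 15)
C(Z, E) = -2*E - 2*Z (C(Z, E) = (E + Z)*(-2) = -2*E - 2*Z)
Q(b) = 320 (Q(b) = -16*(2 + (-2*15 - 2*(-4))) = -16*(2 + (-30 + 8)) = -16*(2 - 22) = -16*(-20) = 320)
-3256*6*(4*(-2))*Q(u(0, -1)) = -3256*6*(4*(-2))*320 = -3256*6*(-8)*320 = -(-156288)*320 = -3256*(-15360) = 50012160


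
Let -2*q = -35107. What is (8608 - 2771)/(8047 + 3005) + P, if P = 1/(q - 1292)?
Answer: 63286285/119814732 ≈ 0.52820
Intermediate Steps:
q = 35107/2 (q = -1/2*(-35107) = 35107/2 ≈ 17554.)
P = 2/32523 (P = 1/(35107/2 - 1292) = 1/(32523/2) = 2/32523 ≈ 6.1495e-5)
(8608 - 2771)/(8047 + 3005) + P = (8608 - 2771)/(8047 + 3005) + 2/32523 = 5837/11052 + 2/32523 = 63286285/119814732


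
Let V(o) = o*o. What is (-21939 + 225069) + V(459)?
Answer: 413811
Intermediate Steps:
V(o) = o²
(-21939 + 225069) + V(459) = (-21939 + 225069) + 459² = 203130 + 210681 = 413811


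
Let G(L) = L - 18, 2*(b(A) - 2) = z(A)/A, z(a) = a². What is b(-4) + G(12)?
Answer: -6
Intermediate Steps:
b(A) = 2 + A/2 (b(A) = 2 + (A²/A)/2 = 2 + A/2)
G(L) = -18 + L
b(-4) + G(12) = (2 + (½)*(-4)) + (-18 + 12) = (2 - 2) - 6 = 0 - 6 = -6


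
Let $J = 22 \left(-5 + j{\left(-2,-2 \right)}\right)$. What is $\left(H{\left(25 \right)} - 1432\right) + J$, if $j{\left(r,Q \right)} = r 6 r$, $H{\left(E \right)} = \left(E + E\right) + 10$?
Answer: $-954$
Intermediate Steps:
$H{\left(E \right)} = 10 + 2 E$ ($H{\left(E \right)} = 2 E + 10 = 10 + 2 E$)
$j{\left(r,Q \right)} = 6 r^{2}$ ($j{\left(r,Q \right)} = 6 r r = 6 r^{2}$)
$J = 418$ ($J = 22 \left(-5 + 6 \left(-2\right)^{2}\right) = 22 \left(-5 + 6 \cdot 4\right) = 22 \left(-5 + 24\right) = 22 \cdot 19 = 418$)
$\left(H{\left(25 \right)} - 1432\right) + J = \left(\left(10 + 2 \cdot 25\right) - 1432\right) + 418 = \left(\left(10 + 50\right) - 1432\right) + 418 = \left(60 - 1432\right) + 418 = -1372 + 418 = -954$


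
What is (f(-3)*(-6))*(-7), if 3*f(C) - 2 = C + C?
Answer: -56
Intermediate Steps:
f(C) = ⅔ + 2*C/3 (f(C) = ⅔ + (C + C)/3 = ⅔ + (2*C)/3 = ⅔ + 2*C/3)
(f(-3)*(-6))*(-7) = ((⅔ + (⅔)*(-3))*(-6))*(-7) = ((⅔ - 2)*(-6))*(-7) = -4/3*(-6)*(-7) = 8*(-7) = -56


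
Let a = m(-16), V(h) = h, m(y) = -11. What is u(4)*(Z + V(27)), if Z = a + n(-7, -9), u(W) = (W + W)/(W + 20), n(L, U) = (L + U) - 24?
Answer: -8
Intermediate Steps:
n(L, U) = -24 + L + U
a = -11
u(W) = 2*W/(20 + W) (u(W) = (2*W)/(20 + W) = 2*W/(20 + W))
Z = -51 (Z = -11 + (-24 - 7 - 9) = -11 - 40 = -51)
u(4)*(Z + V(27)) = (2*4/(20 + 4))*(-51 + 27) = (2*4/24)*(-24) = (2*4*(1/24))*(-24) = (⅓)*(-24) = -8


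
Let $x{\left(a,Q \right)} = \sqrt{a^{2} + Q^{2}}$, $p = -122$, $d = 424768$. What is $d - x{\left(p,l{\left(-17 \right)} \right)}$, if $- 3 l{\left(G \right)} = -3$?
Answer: $424768 - \sqrt{14885} \approx 4.2465 \cdot 10^{5}$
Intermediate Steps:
$l{\left(G \right)} = 1$ ($l{\left(G \right)} = \left(- \frac{1}{3}\right) \left(-3\right) = 1$)
$x{\left(a,Q \right)} = \sqrt{Q^{2} + a^{2}}$
$d - x{\left(p,l{\left(-17 \right)} \right)} = 424768 - \sqrt{1^{2} + \left(-122\right)^{2}} = 424768 - \sqrt{1 + 14884} = 424768 - \sqrt{14885}$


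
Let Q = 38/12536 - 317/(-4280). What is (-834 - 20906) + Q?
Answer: -145804445331/6706760 ≈ -21740.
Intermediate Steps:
Q = 517069/6706760 (Q = 38*(1/12536) - 317*(-1/4280) = 19/6268 + 317/4280 = 517069/6706760 ≈ 0.077097)
(-834 - 20906) + Q = (-834 - 20906) + 517069/6706760 = -21740 + 517069/6706760 = -145804445331/6706760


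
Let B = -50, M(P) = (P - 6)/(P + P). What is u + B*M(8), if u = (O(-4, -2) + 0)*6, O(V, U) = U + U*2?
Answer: -169/4 ≈ -42.250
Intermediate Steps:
O(V, U) = 3*U (O(V, U) = U + 2*U = 3*U)
M(P) = (-6 + P)/(2*P) (M(P) = (-6 + P)/((2*P)) = (-6 + P)*(1/(2*P)) = (-6 + P)/(2*P))
u = -36 (u = (3*(-2) + 0)*6 = (-6 + 0)*6 = -6*6 = -36)
u + B*M(8) = -36 - 25*(-6 + 8)/8 = -36 - 25*2/8 = -36 - 50*⅛ = -36 - 25/4 = -169/4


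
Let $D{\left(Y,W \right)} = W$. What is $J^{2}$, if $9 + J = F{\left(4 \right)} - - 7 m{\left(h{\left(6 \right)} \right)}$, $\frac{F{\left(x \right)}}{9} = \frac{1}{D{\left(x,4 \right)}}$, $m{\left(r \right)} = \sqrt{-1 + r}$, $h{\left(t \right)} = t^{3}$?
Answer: $\frac{169289}{16} - \frac{189 \sqrt{215}}{2} \approx 9194.9$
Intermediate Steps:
$F{\left(x \right)} = \frac{9}{4}$
$J = - \frac{27}{4} + 7 \sqrt{215}$ ($J = -9 - \left(- \frac{9}{4} - 7 \sqrt{-1 + 6^{3}}\right) = -9 - \left(- \frac{9}{4} - 7 \sqrt{-1 + 216}\right) = -9 - \left(- \frac{9}{4} - 7 \sqrt{215}\right) = -9 + \left(\frac{9}{4} + 7 \sqrt{215}\right) = - \frac{27}{4} + 7 \sqrt{215} \approx 95.89$)
$J^{2} = \left(- \frac{27}{4} + 7 \sqrt{215}\right)^{2}$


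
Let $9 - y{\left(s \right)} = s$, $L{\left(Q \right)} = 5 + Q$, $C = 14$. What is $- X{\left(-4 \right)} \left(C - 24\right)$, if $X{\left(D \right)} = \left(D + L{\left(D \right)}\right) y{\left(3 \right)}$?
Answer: $-180$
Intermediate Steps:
$y{\left(s \right)} = 9 - s$
$X{\left(D \right)} = 30 + 12 D$ ($X{\left(D \right)} = \left(D + \left(5 + D\right)\right) \left(9 - 3\right) = \left(5 + 2 D\right) \left(9 - 3\right) = \left(5 + 2 D\right) 6 = 30 + 12 D$)
$- X{\left(-4 \right)} \left(C - 24\right) = - \left(30 + 12 \left(-4\right)\right) \left(14 - 24\right) = - \left(30 - 48\right) \left(-10\right) = - \left(-18\right) \left(-10\right) = \left(-1\right) 180 = -180$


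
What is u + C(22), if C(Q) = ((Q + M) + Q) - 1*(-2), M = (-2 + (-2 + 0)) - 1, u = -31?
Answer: 10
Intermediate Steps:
M = -5 (M = (-2 - 2) - 1 = -4 - 1 = -5)
C(Q) = -3 + 2*Q (C(Q) = ((Q - 5) + Q) - 1*(-2) = ((-5 + Q) + Q) + 2 = (-5 + 2*Q) + 2 = -3 + 2*Q)
u + C(22) = -31 + (-3 + 2*22) = -31 + (-3 + 44) = -31 + 41 = 10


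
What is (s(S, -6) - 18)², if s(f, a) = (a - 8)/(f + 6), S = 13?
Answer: 126736/361 ≈ 351.07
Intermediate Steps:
s(f, a) = (-8 + a)/(6 + f)
(s(S, -6) - 18)² = ((-8 - 6)/(6 + 13) - 18)² = (-14/19 - 18)² = (-356/19)² = 126736/361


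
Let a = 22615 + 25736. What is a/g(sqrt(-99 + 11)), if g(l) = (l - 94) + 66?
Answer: -338457/218 - 48351*I*sqrt(22)/436 ≈ -1552.6 - 520.15*I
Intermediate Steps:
g(l) = -28 + l (g(l) = (-94 + l) + 66 = -28 + l)
a = 48351
a/g(sqrt(-99 + 11)) = 48351/(-28 + sqrt(-99 + 11)) = 48351/(-28 + sqrt(-88)) = 48351/(-28 + 2*I*sqrt(22))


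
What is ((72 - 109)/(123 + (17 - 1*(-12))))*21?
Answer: -777/152 ≈ -5.1118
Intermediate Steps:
((72 - 109)/(123 + (17 - 1*(-12))))*21 = -37/(123 + (17 + 12))*21 = -37/(123 + 29)*21 = -37/152*21 = -777/152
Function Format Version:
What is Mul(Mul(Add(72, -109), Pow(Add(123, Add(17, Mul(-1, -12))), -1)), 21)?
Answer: Rational(-777, 152) ≈ -5.1118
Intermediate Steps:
Mul(Mul(Add(72, -109), Pow(Add(123, Add(17, Mul(-1, -12))), -1)), 21) = Mul(Mul(-37, Pow(Add(123, Add(17, 12)), -1)), 21) = Mul(Mul(-37, Pow(Add(123, 29), -1)), 21) = Mul(Mul(-37, Pow(152, -1)), 21) = Mul(Mul(-37, Rational(1, 152)), 21) = Mul(Rational(-37, 152), 21) = Rational(-777, 152)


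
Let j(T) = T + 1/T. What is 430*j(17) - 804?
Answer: 111032/17 ≈ 6531.3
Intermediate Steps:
430*j(17) - 804 = 430*(17 + 1/17) - 804 = 430*(290/17) - 804 = 124700/17 - 804 = 111032/17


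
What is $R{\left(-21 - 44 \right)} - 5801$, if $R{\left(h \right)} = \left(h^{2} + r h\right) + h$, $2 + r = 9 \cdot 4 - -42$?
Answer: $-6581$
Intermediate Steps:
$r = 76$ ($r = -2 + \left(9 \cdot 4 - -42\right) = -2 + \left(36 + 42\right) = -2 + 78 = 76$)
$R{\left(h \right)} = h^{2} + 77 h$ ($R{\left(h \right)} = \left(h^{2} + 76 h\right) + h = h^{2} + 77 h$)
$R{\left(-21 - 44 \right)} - 5801 = \left(-21 - 44\right) \left(77 - 65\right) - 5801 = - 65 \left(77 - 65\right) - 5801 = \left(-65\right) 12 - 5801 = -780 - 5801 = -6581$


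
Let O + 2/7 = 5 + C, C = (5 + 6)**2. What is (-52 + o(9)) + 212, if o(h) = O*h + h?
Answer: 9103/7 ≈ 1300.4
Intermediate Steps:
C = 121 (C = 11**2 = 121)
O = 880/7 (O = -2/7 + (5 + 121) = -2/7 + 126 = 880/7 ≈ 125.71)
o(h) = 887*h/7 (o(h) = 880*h/7 + h = 887*h/7)
(-52 + o(9)) + 212 = (-52 + (887/7)*9) + 212 = (-52 + 7983/7) + 212 = 7619/7 + 212 = 9103/7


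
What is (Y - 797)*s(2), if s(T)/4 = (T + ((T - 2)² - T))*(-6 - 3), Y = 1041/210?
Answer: 0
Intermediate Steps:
Y = 347/70 (Y = 1041*(1/210) = 347/70 ≈ 4.9571)
s(T) = -36*(-2 + T)² (s(T) = 4*((T + ((T - 2)² - T))*(-6 - 3)) = 4*((T + ((-2 + T)² - T))*(-9)) = 4*((-2 + T)²*(-9)) = 4*(-9*(-2 + T)²) = -36*(-2 + T)²)
(Y - 797)*s(2) = (347/70 - 797)*(-36*(-2 + 2)²) = -(-997974)*0²/35 = -(-997974)*0/35 = -55443/70*0 = 0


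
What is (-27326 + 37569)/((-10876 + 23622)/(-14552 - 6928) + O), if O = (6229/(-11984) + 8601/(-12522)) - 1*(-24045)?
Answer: 687853121042640/1614584607500309 ≈ 0.42602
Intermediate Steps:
O = 601349890373/25010608 (O = (6229*(-1/11984) + 8601*(-1/12522)) + 24045 = (-6229/11984 - 2867/4174) + 24045 = -30178987/25010608 + 24045 = 601349890373/25010608 ≈ 24044.)
(-27326 + 37569)/((-10876 + 23622)/(-14552 - 6928) + O) = (-27326 + 37569)/((-10876 + 23622)/(-14552 - 6928) + 601349890373/25010608) = 10243/(12746/(-21480) + 601349890373/25010608) = 10243/(12746*(-1/21480) + 601349890373/25010608) = 10243/(-6373/10740 + 601349890373/25010608) = 10243/(1614584607500309/67153482480) = 10243*(67153482480/1614584607500309) = 687853121042640/1614584607500309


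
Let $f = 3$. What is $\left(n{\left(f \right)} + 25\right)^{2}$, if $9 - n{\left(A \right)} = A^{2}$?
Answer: $625$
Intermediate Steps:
$n{\left(A \right)} = 9 - A^{2}$
$\left(n{\left(f \right)} + 25\right)^{2} = \left(\left(9 - 3^{2}\right) + 25\right)^{2} = \left(\left(9 - 9\right) + 25\right)^{2} = \left(0 + 25\right)^{2} = 25^{2} = 625$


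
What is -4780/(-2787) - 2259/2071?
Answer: 3603547/5771877 ≈ 0.62433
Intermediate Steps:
-4780/(-2787) - 2259/2071 = -4780*(-1/2787) - 2259*1/2071 = 4780/2787 - 2259/2071 = 3603547/5771877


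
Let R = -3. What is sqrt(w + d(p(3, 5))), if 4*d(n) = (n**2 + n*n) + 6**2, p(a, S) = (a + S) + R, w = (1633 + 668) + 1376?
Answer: sqrt(14794)/2 ≈ 60.815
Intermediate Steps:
w = 3677 (w = 2301 + 1376 = 3677)
p(a, S) = -3 + S + a (p(a, S) = (a + S) - 3 = (S + a) - 3 = -3 + S + a)
d(n) = 9 + n**2/2 (d(n) = ((n**2 + n*n) + 6**2)/4 = ((n**2 + n**2) + 36)/4 = (2*n**2 + 36)/4 = (36 + 2*n**2)/4 = 9 + n**2/2)
sqrt(w + d(p(3, 5))) = sqrt(3677 + (9 + (-3 + 5 + 3)**2/2)) = sqrt(3677 + (9 + (1/2)*5**2)) = sqrt(3677 + (9 + (1/2)*25)) = sqrt(3677 + (9 + 25/2)) = sqrt(3677 + 43/2) = sqrt(7397/2) = sqrt(14794)/2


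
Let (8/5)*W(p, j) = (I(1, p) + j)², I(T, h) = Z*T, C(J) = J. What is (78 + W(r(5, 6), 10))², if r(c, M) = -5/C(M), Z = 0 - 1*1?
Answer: 1058841/64 ≈ 16544.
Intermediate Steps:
Z = -1 (Z = 0 - 1 = -1)
I(T, h) = -T
r(c, M) = -5/M
W(p, j) = 5*(-1 + j)²/8 (W(p, j) = 5*(-1*1 + j)²/8 = 5*(-1 + j)²/8)
(78 + W(r(5, 6), 10))² = (78 + 5*(-1 + 10)²/8)² = (78 + (5/8)*9²)² = (78 + (5/8)*81)² = (78 + 405/8)² = (1029/8)² = 1058841/64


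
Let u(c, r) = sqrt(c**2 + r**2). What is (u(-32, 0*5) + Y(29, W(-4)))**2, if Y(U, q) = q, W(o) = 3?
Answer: 1225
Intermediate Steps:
(u(-32, 0*5) + Y(29, W(-4)))**2 = (sqrt((-32)**2 + (0*5)**2) + 3)**2 = (sqrt(1024 + 0**2) + 3)**2 = (sqrt(1024 + 0) + 3)**2 = (sqrt(1024) + 3)**2 = (32 + 3)**2 = 35**2 = 1225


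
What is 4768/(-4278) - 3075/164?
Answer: -169961/8556 ≈ -19.865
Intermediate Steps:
4768/(-4278) - 3075/164 = 4768*(-1/4278) - 3075*1/164 = -2384/2139 - 75/4 = -169961/8556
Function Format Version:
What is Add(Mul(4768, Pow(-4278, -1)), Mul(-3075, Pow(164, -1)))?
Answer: Rational(-169961, 8556) ≈ -19.865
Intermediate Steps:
Add(Mul(4768, Pow(-4278, -1)), Mul(-3075, Pow(164, -1))) = Add(Mul(4768, Rational(-1, 4278)), Mul(-3075, Rational(1, 164))) = Add(Rational(-2384, 2139), Rational(-75, 4)) = Rational(-169961, 8556)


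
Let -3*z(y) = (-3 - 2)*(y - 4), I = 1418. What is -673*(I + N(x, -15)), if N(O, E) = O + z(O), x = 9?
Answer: -2897938/3 ≈ -9.6598e+5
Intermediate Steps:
z(y) = -20/3 + 5*y/3 (z(y) = -(-3 - 2)*(y - 4)/3 = -(-5)*(-4 + y)/3 = -(20 - 5*y)/3 = -20/3 + 5*y/3)
N(O, E) = -20/3 + 8*O/3 (N(O, E) = O + (-20/3 + 5*O/3) = -20/3 + 8*O/3)
-673*(I + N(x, -15)) = -673*(1418 + (-20/3 + (8/3)*9)) = -673*(1418 + (-20/3 + 24)) = -673*(1418 + 52/3) = -673*4306/3 = -2897938/3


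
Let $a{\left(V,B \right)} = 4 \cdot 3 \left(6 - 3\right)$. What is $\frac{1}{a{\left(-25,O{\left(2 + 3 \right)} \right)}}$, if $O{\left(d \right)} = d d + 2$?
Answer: $\frac{1}{36} \approx 0.027778$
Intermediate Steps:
$O{\left(d \right)} = 2 + d^{2}$ ($O{\left(d \right)} = d^{2} + 2 = 2 + d^{2}$)
$a{\left(V,B \right)} = 36$ ($a{\left(V,B \right)} = 12 \cdot 3 = 36$)
$\frac{1}{a{\left(-25,O{\left(2 + 3 \right)} \right)}} = \frac{1}{36}$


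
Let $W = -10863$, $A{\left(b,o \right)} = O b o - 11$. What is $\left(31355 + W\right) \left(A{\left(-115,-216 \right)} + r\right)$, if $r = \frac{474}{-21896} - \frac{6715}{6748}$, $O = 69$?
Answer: $\frac{23167214756866350}{659617} \approx 3.5122 \cdot 10^{10}$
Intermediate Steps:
$A{\left(b,o \right)} = -11 + 69 b o$ ($A{\left(b,o \right)} = 69 b o - 11 = -11 + 69 b o$)
$r = - \frac{1341341}{1319234}$ ($r = 474 \left(- \frac{1}{21896}\right) - \frac{6715}{6748} = - \frac{237}{10948} - \frac{6715}{6748} = - \frac{1341341}{1319234} \approx -1.0168$)
$\left(31355 + W\right) \left(A{\left(-115,-216 \right)} + r\right) = \left(31355 - 10863\right) \left(\left(-11 + 69 \left(-115\right) \left(-216\right)\right) - \frac{1341341}{1319234}\right) = 20492 \left(\left(-11 + 1713960\right) - \frac{1341341}{1319234}\right) = 20492 \left(1713949 - \frac{1341341}{1319234}\right) = 20492 \cdot \frac{2261098453725}{1319234} = \frac{23167214756866350}{659617}$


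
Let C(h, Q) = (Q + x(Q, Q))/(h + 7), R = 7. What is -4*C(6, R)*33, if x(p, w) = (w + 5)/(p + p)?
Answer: -7260/91 ≈ -79.780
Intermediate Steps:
x(p, w) = (5 + w)/(2*p) (x(p, w) = (5 + w)/((2*p)) = (5 + w)*(1/(2*p)) = (5 + w)/(2*p))
C(h, Q) = (Q + (5 + Q)/(2*Q))/(7 + h) (C(h, Q) = (Q + (5 + Q)/(2*Q))/(h + 7) = (Q + (5 + Q)/(2*Q))/(7 + h))
-4*C(6, R)*33 = -2*(5 + 7 + 2*7**2)/(7*(7 + 6))*33 = -2*(5 + 7 + 2*49)/(7*13)*33 = -2*(5 + 7 + 98)/(7*13)*33 = -2*110/(7*13)*33 = -4*55/91*33 = -220/91*33 = -7260/91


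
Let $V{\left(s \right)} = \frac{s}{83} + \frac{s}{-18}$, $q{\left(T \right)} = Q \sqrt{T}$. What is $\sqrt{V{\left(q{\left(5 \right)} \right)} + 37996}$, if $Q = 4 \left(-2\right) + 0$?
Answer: $\frac{2 \sqrt{588947499 + 5395 \sqrt{5}}}{249} \approx 194.93$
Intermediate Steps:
$Q = -8$ ($Q = -8 + 0 = -8$)
$q{\left(T \right)} = - 8 \sqrt{T}$
$V{\left(s \right)} = - \frac{65 s}{1494}$ ($V{\left(s \right)} = s \frac{1}{83} + s \left(- \frac{1}{18}\right) = \frac{s}{83} - \frac{s}{18} = - \frac{65 s}{1494}$)
$\sqrt{V{\left(q{\left(5 \right)} \right)} + 37996} = \sqrt{- \frac{65 \left(- 8 \sqrt{5}\right)}{1494} + 37996} = \sqrt{\frac{260 \sqrt{5}}{747} + 37996} = \sqrt{37996 + \frac{260 \sqrt{5}}{747}}$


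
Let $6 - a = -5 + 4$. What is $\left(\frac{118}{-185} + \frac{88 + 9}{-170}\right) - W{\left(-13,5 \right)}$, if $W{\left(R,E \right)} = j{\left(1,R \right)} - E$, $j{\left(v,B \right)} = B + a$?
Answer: $\frac{61589}{6290} \approx 9.7916$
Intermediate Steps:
$a = 7$ ($a = 6 - \left(-5 + 4\right) = 6 - -1 = 6 + 1 = 7$)
$j{\left(v,B \right)} = 7 + B$ ($j{\left(v,B \right)} = B + 7 = 7 + B$)
$W{\left(R,E \right)} = 7 + R - E$ ($W{\left(R,E \right)} = \left(7 + R\right) - E = 7 + R - E$)
$\left(\frac{118}{-185} + \frac{88 + 9}{-170}\right) - W{\left(-13,5 \right)} = \left(\frac{118}{-185} + \frac{88 + 9}{-170}\right) - \left(7 - 13 - 5\right) = \left(118 \left(- \frac{1}{185}\right) + 97 \left(- \frac{1}{170}\right)\right) - \left(7 - 13 - 5\right) = \left(- \frac{118}{185} - \frac{97}{170}\right) - -11 = - \frac{7601}{6290} + 11 = \frac{61589}{6290}$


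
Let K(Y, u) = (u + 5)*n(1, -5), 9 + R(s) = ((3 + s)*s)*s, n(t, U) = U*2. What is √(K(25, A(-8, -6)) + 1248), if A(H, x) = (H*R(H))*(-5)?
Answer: √132798 ≈ 364.41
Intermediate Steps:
n(t, U) = 2*U
R(s) = -9 + s²*(3 + s) (R(s) = -9 + ((3 + s)*s)*s = -9 + (s*(3 + s))*s = -9 + s²*(3 + s))
A(H, x) = -5*H*(-9 + H³ + 3*H²) (A(H, x) = (H*(-9 + H³ + 3*H²))*(-5) = -5*H*(-9 + H³ + 3*H²))
K(Y, u) = -50 - 10*u (K(Y, u) = (u + 5)*(2*(-5)) = (5 + u)*(-10) = -50 - 10*u)
√(K(25, A(-8, -6)) + 1248) = √((-50 - 50*(-8)*(9 - 1*(-8)³ - 3*(-8)²)) + 1248) = √((-50 - 50*(-8)*(9 - 1*(-512) - 3*64)) + 1248) = √((-50 - 50*(-8)*(9 + 512 - 192)) + 1248) = √((-50 - 50*(-8)*329) + 1248) = √((-50 - 10*(-13160)) + 1248) = √((-50 + 131600) + 1248) = √(131550 + 1248) = √132798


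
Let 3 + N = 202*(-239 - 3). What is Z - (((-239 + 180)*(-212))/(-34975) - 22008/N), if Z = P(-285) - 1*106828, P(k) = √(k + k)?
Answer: -182657111000304/1709822825 + I*√570 ≈ -1.0683e+5 + 23.875*I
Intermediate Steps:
N = -48887 (N = -3 + 202*(-239 - 3) = -3 + 202*(-242) = -3 - 48884 = -48887)
P(k) = √2*√k (P(k) = √(2*k) = √2*√k)
Z = -106828 + I*√570 (Z = √2*√(-285) - 1*106828 = √2*(I*√285) - 106828 = I*√570 - 106828 = -106828 + I*√570 ≈ -1.0683e+5 + 23.875*I)
Z - (((-239 + 180)*(-212))/(-34975) - 22008/N) = (-106828 + I*√570) - (((-239 + 180)*(-212))/(-34975) - 22008/(-48887)) = (-106828 + I*√570) - (-59*(-212)*(-1/34975) - 22008*(-1/48887)) = (-106828 + I*√570) - (12508*(-1/34975) + 22008/48887) = (-106828 + I*√570) - (-12508/34975 + 22008/48887) = (-106828 + I*√570) - 1*158251204/1709822825 = (-106828 + I*√570) - 158251204/1709822825 = -182657111000304/1709822825 + I*√570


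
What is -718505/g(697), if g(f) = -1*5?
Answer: 143701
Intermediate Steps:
g(f) = -5
-718505/g(697) = -718505/(-5) = -718505*(-⅕) = 143701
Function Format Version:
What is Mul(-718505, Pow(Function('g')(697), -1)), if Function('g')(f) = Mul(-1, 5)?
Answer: 143701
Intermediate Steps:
Function('g')(f) = -5
Mul(-718505, Pow(Function('g')(697), -1)) = Mul(-718505, Pow(-5, -1)) = Mul(-718505, Rational(-1, 5)) = 143701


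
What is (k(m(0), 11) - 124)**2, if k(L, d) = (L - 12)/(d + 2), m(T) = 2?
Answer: 2630884/169 ≈ 15567.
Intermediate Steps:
k(L, d) = (-12 + L)/(2 + d)
(k(m(0), 11) - 124)**2 = ((-12 + 2)/(2 + 11) - 124)**2 = (-10/13 - 124)**2 = (-1622/13)**2 = 2630884/169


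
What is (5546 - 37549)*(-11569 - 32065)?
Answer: 1396418902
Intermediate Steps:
(5546 - 37549)*(-11569 - 32065) = -32003*(-43634) = 1396418902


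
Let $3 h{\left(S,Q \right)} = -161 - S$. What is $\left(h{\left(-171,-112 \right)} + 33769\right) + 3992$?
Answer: $\frac{113293}{3} \approx 37764.0$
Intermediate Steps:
$h{\left(S,Q \right)} = - \frac{161}{3} - \frac{S}{3}$ ($h{\left(S,Q \right)} = \frac{-161 - S}{3} = - \frac{161}{3} - \frac{S}{3}$)
$\left(h{\left(-171,-112 \right)} + 33769\right) + 3992 = \left(\left(- \frac{161}{3} - -57\right) + 33769\right) + 3992 = \left(\left(- \frac{161}{3} + 57\right) + 33769\right) + 3992 = \left(\frac{10}{3} + 33769\right) + 3992 = \frac{101317}{3} + 3992 = \frac{113293}{3}$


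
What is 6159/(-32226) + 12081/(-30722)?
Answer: -48211592/82503931 ≈ -0.58436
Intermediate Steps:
6159/(-32226) + 12081/(-30722) = 6159*(-1/32226) + 12081*(-1/30722) = -2053/10742 - 12081/30722 = -48211592/82503931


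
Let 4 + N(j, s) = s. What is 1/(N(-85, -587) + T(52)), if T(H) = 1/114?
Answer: -114/67373 ≈ -0.0016921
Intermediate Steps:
N(j, s) = -4 + s
T(H) = 1/114
1/(N(-85, -587) + T(52)) = 1/((-4 - 587) + 1/114) = 1/(-591 + 1/114) = 1/(-67373/114) = -114/67373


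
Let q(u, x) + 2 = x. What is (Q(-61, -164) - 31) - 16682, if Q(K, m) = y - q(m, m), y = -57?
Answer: -16604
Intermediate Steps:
q(u, x) = -2 + x
Q(K, m) = -55 - m (Q(K, m) = -57 - (-2 + m) = -57 + (2 - m) = -55 - m)
(Q(-61, -164) - 31) - 16682 = ((-55 - 1*(-164)) - 31) - 16682 = ((-55 + 164) - 31) - 16682 = (109 - 31) - 16682 = 78 - 16682 = -16604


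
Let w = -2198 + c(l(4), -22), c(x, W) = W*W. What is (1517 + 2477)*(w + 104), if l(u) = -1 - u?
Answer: -6430340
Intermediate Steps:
c(x, W) = W²
w = -1714 (w = -2198 + (-22)² = -2198 + 484 = -1714)
(1517 + 2477)*(w + 104) = (1517 + 2477)*(-1714 + 104) = 3994*(-1610) = -6430340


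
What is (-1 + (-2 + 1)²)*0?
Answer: 0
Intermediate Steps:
(-1 + (-2 + 1)²)*0 = (-1 + (-1)²)*0 = (-1 + 1)*0 = 0*0 = 0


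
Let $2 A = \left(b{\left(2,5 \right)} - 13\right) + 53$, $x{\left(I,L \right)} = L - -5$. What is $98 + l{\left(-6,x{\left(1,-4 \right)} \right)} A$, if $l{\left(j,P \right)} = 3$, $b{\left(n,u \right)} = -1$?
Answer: $\frac{313}{2} \approx 156.5$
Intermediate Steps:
$x{\left(I,L \right)} = 5 + L$ ($x{\left(I,L \right)} = L + 5 = 5 + L$)
$A = \frac{39}{2}$ ($A = \frac{\left(-1 - 13\right) + 53}{2} = \frac{-14 + 53}{2} = \frac{1}{2} \cdot 39 = \frac{39}{2} \approx 19.5$)
$98 + l{\left(-6,x{\left(1,-4 \right)} \right)} A = 98 + 3 \cdot \frac{39}{2} = 98 + \frac{117}{2} = \frac{313}{2}$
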